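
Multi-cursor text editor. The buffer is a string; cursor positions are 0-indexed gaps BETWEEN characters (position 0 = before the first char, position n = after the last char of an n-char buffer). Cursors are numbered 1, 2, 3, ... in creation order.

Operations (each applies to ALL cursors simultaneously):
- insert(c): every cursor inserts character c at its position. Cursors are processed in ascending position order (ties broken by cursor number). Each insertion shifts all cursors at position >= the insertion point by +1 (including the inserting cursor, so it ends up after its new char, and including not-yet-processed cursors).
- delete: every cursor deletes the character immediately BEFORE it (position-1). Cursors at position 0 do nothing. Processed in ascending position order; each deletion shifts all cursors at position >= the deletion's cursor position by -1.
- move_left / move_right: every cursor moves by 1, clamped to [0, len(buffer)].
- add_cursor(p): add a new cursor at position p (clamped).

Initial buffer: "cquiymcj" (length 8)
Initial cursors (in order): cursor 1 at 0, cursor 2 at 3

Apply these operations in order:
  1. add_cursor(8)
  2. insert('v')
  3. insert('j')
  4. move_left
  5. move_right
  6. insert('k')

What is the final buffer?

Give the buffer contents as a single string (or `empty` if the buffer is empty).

Answer: vjkcquvjkiymcjvjk

Derivation:
After op 1 (add_cursor(8)): buffer="cquiymcj" (len 8), cursors c1@0 c2@3 c3@8, authorship ........
After op 2 (insert('v')): buffer="vcquviymcjv" (len 11), cursors c1@1 c2@5 c3@11, authorship 1...2.....3
After op 3 (insert('j')): buffer="vjcquvjiymcjvj" (len 14), cursors c1@2 c2@7 c3@14, authorship 11...22.....33
After op 4 (move_left): buffer="vjcquvjiymcjvj" (len 14), cursors c1@1 c2@6 c3@13, authorship 11...22.....33
After op 5 (move_right): buffer="vjcquvjiymcjvj" (len 14), cursors c1@2 c2@7 c3@14, authorship 11...22.....33
After op 6 (insert('k')): buffer="vjkcquvjkiymcjvjk" (len 17), cursors c1@3 c2@9 c3@17, authorship 111...222.....333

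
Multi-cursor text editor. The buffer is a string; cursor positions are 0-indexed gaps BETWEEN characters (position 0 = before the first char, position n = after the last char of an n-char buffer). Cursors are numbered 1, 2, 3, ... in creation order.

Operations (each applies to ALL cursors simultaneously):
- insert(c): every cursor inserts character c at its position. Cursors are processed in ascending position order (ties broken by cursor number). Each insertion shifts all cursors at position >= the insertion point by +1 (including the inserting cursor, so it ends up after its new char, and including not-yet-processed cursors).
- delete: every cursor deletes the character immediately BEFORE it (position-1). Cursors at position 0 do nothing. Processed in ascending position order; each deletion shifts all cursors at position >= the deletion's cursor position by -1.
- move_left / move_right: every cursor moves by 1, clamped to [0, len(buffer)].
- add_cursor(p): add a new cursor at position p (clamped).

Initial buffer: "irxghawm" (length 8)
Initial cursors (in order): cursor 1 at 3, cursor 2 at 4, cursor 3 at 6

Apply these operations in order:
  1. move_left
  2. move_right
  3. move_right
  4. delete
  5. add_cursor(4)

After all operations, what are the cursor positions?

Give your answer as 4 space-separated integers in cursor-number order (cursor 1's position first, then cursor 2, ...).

Answer: 3 3 4 4

Derivation:
After op 1 (move_left): buffer="irxghawm" (len 8), cursors c1@2 c2@3 c3@5, authorship ........
After op 2 (move_right): buffer="irxghawm" (len 8), cursors c1@3 c2@4 c3@6, authorship ........
After op 3 (move_right): buffer="irxghawm" (len 8), cursors c1@4 c2@5 c3@7, authorship ........
After op 4 (delete): buffer="irxam" (len 5), cursors c1@3 c2@3 c3@4, authorship .....
After op 5 (add_cursor(4)): buffer="irxam" (len 5), cursors c1@3 c2@3 c3@4 c4@4, authorship .....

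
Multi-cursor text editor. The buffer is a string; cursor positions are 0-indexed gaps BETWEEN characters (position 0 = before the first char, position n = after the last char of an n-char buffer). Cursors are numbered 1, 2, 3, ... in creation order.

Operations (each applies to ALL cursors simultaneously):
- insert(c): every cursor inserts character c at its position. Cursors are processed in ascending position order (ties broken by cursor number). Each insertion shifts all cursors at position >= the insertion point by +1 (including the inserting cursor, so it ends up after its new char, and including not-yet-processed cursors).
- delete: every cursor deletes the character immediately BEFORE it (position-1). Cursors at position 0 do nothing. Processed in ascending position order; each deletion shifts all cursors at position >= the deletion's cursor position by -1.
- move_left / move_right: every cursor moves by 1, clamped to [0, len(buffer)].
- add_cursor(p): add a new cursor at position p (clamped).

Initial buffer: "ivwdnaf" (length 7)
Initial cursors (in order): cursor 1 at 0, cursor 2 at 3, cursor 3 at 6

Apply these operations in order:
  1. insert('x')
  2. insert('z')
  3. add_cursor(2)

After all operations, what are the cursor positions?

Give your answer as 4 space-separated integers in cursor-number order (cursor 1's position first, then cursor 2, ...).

After op 1 (insert('x')): buffer="xivwxdnaxf" (len 10), cursors c1@1 c2@5 c3@9, authorship 1...2...3.
After op 2 (insert('z')): buffer="xzivwxzdnaxzf" (len 13), cursors c1@2 c2@7 c3@12, authorship 11...22...33.
After op 3 (add_cursor(2)): buffer="xzivwxzdnaxzf" (len 13), cursors c1@2 c4@2 c2@7 c3@12, authorship 11...22...33.

Answer: 2 7 12 2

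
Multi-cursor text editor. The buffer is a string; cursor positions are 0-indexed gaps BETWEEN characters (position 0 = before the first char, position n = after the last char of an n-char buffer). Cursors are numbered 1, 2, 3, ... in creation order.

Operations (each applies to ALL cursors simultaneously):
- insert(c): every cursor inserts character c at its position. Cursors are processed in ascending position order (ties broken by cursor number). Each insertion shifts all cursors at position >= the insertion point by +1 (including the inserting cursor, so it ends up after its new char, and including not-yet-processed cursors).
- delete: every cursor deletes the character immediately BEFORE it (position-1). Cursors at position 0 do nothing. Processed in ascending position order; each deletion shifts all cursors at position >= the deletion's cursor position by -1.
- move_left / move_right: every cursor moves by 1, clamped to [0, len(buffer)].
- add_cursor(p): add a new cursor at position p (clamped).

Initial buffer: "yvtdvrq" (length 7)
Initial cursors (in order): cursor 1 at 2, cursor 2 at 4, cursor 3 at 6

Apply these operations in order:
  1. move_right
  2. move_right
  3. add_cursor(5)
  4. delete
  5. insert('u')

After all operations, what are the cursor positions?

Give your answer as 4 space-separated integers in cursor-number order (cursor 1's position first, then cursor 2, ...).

Answer: 7 7 7 7

Derivation:
After op 1 (move_right): buffer="yvtdvrq" (len 7), cursors c1@3 c2@5 c3@7, authorship .......
After op 2 (move_right): buffer="yvtdvrq" (len 7), cursors c1@4 c2@6 c3@7, authorship .......
After op 3 (add_cursor(5)): buffer="yvtdvrq" (len 7), cursors c1@4 c4@5 c2@6 c3@7, authorship .......
After op 4 (delete): buffer="yvt" (len 3), cursors c1@3 c2@3 c3@3 c4@3, authorship ...
After op 5 (insert('u')): buffer="yvtuuuu" (len 7), cursors c1@7 c2@7 c3@7 c4@7, authorship ...1234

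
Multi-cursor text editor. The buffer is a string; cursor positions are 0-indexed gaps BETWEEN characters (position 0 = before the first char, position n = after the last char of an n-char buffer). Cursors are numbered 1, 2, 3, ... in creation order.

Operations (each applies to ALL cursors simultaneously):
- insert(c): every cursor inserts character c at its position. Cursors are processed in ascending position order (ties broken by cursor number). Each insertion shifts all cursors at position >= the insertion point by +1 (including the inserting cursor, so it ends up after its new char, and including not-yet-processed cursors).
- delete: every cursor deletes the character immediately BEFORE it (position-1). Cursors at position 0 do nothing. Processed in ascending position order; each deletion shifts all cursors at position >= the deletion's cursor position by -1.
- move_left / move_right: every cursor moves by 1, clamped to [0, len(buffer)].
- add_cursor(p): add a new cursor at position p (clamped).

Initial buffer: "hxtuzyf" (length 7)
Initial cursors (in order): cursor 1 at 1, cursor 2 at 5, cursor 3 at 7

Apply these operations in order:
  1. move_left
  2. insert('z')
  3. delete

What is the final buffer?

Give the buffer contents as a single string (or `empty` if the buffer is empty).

After op 1 (move_left): buffer="hxtuzyf" (len 7), cursors c1@0 c2@4 c3@6, authorship .......
After op 2 (insert('z')): buffer="zhxtuzzyzf" (len 10), cursors c1@1 c2@6 c3@9, authorship 1....2..3.
After op 3 (delete): buffer="hxtuzyf" (len 7), cursors c1@0 c2@4 c3@6, authorship .......

Answer: hxtuzyf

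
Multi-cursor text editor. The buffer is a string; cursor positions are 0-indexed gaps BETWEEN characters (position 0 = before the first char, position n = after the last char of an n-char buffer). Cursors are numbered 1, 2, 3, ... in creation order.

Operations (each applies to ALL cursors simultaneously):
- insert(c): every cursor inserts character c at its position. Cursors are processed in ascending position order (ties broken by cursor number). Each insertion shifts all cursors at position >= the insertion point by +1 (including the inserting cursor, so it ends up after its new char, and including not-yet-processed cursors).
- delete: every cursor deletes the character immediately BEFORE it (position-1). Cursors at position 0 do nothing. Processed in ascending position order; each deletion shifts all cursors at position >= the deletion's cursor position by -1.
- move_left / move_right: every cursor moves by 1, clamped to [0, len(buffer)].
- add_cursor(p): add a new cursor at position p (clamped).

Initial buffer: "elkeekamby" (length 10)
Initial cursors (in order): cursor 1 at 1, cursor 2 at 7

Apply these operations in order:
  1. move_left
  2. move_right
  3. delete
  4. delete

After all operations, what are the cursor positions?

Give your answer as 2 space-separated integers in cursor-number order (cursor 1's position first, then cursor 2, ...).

Answer: 0 4

Derivation:
After op 1 (move_left): buffer="elkeekamby" (len 10), cursors c1@0 c2@6, authorship ..........
After op 2 (move_right): buffer="elkeekamby" (len 10), cursors c1@1 c2@7, authorship ..........
After op 3 (delete): buffer="lkeekmby" (len 8), cursors c1@0 c2@5, authorship ........
After op 4 (delete): buffer="lkeemby" (len 7), cursors c1@0 c2@4, authorship .......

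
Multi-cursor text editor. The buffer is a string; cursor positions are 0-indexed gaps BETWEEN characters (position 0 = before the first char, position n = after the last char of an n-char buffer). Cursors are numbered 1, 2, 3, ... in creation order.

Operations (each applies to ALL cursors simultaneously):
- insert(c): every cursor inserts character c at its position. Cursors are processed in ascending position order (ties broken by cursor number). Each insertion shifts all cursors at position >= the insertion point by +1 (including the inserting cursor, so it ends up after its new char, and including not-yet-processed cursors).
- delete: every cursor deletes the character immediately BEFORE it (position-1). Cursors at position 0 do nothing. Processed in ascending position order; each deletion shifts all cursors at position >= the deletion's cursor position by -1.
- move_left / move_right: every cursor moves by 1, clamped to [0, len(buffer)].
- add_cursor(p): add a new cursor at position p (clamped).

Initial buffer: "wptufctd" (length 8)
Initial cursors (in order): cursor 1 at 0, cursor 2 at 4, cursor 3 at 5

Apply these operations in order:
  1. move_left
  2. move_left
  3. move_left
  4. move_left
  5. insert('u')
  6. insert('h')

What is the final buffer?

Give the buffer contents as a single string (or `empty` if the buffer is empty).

Answer: uuhhwuhptufctd

Derivation:
After op 1 (move_left): buffer="wptufctd" (len 8), cursors c1@0 c2@3 c3@4, authorship ........
After op 2 (move_left): buffer="wptufctd" (len 8), cursors c1@0 c2@2 c3@3, authorship ........
After op 3 (move_left): buffer="wptufctd" (len 8), cursors c1@0 c2@1 c3@2, authorship ........
After op 4 (move_left): buffer="wptufctd" (len 8), cursors c1@0 c2@0 c3@1, authorship ........
After op 5 (insert('u')): buffer="uuwuptufctd" (len 11), cursors c1@2 c2@2 c3@4, authorship 12.3.......
After op 6 (insert('h')): buffer="uuhhwuhptufctd" (len 14), cursors c1@4 c2@4 c3@7, authorship 1212.33.......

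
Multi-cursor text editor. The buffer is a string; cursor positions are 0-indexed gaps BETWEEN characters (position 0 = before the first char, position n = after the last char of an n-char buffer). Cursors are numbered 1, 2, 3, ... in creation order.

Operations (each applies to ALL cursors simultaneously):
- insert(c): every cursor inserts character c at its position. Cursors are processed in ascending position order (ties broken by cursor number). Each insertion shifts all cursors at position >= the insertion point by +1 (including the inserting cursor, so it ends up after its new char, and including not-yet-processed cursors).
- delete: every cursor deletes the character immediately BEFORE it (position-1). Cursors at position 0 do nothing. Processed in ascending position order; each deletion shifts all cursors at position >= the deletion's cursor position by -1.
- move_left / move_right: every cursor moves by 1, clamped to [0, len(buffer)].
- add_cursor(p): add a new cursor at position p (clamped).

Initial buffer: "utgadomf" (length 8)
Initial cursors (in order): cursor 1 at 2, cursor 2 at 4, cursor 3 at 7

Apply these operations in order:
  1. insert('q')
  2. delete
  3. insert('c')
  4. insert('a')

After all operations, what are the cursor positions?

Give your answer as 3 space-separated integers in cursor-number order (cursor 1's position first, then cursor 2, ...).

Answer: 4 8 13

Derivation:
After op 1 (insert('q')): buffer="utqgaqdomqf" (len 11), cursors c1@3 c2@6 c3@10, authorship ..1..2...3.
After op 2 (delete): buffer="utgadomf" (len 8), cursors c1@2 c2@4 c3@7, authorship ........
After op 3 (insert('c')): buffer="utcgacdomcf" (len 11), cursors c1@3 c2@6 c3@10, authorship ..1..2...3.
After op 4 (insert('a')): buffer="utcagacadomcaf" (len 14), cursors c1@4 c2@8 c3@13, authorship ..11..22...33.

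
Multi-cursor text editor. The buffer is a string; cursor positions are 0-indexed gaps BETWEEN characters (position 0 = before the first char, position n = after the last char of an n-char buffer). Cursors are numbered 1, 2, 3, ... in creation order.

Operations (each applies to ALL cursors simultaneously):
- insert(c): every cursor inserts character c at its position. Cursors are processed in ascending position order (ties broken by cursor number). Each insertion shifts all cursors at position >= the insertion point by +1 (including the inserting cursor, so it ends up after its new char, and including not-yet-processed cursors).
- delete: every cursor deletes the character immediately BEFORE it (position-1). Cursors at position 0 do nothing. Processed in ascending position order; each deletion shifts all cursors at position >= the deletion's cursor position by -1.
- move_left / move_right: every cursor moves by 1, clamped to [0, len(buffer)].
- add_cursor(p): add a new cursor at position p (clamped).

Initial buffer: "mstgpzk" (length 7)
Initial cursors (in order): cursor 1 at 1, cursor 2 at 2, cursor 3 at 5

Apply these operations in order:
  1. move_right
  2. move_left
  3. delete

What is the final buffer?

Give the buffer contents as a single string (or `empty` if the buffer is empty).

After op 1 (move_right): buffer="mstgpzk" (len 7), cursors c1@2 c2@3 c3@6, authorship .......
After op 2 (move_left): buffer="mstgpzk" (len 7), cursors c1@1 c2@2 c3@5, authorship .......
After op 3 (delete): buffer="tgzk" (len 4), cursors c1@0 c2@0 c3@2, authorship ....

Answer: tgzk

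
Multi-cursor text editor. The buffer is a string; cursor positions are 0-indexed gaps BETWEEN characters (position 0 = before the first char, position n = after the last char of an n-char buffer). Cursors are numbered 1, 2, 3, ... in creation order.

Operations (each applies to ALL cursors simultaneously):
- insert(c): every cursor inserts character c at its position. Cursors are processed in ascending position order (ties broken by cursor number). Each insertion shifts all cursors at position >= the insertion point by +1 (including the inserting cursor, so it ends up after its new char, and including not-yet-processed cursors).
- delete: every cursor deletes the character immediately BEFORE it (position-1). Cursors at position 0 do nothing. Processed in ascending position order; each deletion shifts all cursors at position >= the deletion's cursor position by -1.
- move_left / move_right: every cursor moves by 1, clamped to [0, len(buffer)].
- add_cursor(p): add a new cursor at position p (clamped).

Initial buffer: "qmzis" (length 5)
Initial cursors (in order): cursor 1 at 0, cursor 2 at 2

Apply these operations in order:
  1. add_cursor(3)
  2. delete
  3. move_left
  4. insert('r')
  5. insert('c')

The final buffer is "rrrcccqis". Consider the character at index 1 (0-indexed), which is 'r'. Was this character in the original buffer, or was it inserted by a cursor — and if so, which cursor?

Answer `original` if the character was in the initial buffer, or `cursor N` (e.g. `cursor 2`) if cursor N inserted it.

After op 1 (add_cursor(3)): buffer="qmzis" (len 5), cursors c1@0 c2@2 c3@3, authorship .....
After op 2 (delete): buffer="qis" (len 3), cursors c1@0 c2@1 c3@1, authorship ...
After op 3 (move_left): buffer="qis" (len 3), cursors c1@0 c2@0 c3@0, authorship ...
After op 4 (insert('r')): buffer="rrrqis" (len 6), cursors c1@3 c2@3 c3@3, authorship 123...
After op 5 (insert('c')): buffer="rrrcccqis" (len 9), cursors c1@6 c2@6 c3@6, authorship 123123...
Authorship (.=original, N=cursor N): 1 2 3 1 2 3 . . .
Index 1: author = 2

Answer: cursor 2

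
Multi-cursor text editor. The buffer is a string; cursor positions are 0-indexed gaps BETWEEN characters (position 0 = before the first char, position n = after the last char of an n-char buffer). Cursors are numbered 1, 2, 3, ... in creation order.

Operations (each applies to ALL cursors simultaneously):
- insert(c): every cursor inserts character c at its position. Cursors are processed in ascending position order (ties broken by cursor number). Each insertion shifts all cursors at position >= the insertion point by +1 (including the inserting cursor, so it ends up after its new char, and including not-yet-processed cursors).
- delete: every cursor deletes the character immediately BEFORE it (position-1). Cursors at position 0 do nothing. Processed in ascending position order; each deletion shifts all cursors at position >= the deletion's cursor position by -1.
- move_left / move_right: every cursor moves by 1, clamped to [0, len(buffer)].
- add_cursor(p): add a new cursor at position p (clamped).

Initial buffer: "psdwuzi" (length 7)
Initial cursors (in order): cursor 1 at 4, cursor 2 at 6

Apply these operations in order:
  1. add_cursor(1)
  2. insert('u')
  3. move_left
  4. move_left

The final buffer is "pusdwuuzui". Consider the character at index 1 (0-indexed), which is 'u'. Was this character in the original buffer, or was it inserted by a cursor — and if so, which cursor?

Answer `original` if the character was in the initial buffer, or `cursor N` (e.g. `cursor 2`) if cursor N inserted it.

Answer: cursor 3

Derivation:
After op 1 (add_cursor(1)): buffer="psdwuzi" (len 7), cursors c3@1 c1@4 c2@6, authorship .......
After op 2 (insert('u')): buffer="pusdwuuzui" (len 10), cursors c3@2 c1@6 c2@9, authorship .3...1..2.
After op 3 (move_left): buffer="pusdwuuzui" (len 10), cursors c3@1 c1@5 c2@8, authorship .3...1..2.
After op 4 (move_left): buffer="pusdwuuzui" (len 10), cursors c3@0 c1@4 c2@7, authorship .3...1..2.
Authorship (.=original, N=cursor N): . 3 . . . 1 . . 2 .
Index 1: author = 3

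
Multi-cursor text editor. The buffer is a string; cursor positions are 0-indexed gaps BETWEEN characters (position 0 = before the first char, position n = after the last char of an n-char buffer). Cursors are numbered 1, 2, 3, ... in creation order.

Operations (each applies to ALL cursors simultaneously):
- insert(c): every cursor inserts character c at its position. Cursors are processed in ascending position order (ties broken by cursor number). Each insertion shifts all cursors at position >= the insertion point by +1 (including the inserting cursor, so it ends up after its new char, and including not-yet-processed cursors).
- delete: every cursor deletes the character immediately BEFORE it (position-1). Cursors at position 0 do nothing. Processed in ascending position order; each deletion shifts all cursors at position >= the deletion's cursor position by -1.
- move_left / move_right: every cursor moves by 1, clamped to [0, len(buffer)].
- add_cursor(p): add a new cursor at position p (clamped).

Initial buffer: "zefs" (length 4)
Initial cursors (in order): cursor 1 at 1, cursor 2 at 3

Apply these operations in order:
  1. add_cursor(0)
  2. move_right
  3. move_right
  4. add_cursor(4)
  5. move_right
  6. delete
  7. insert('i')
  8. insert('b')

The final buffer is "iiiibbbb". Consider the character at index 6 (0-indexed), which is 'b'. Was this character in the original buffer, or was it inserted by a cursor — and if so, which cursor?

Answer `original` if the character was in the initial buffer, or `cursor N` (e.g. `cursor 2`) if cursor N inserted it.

After op 1 (add_cursor(0)): buffer="zefs" (len 4), cursors c3@0 c1@1 c2@3, authorship ....
After op 2 (move_right): buffer="zefs" (len 4), cursors c3@1 c1@2 c2@4, authorship ....
After op 3 (move_right): buffer="zefs" (len 4), cursors c3@2 c1@3 c2@4, authorship ....
After op 4 (add_cursor(4)): buffer="zefs" (len 4), cursors c3@2 c1@3 c2@4 c4@4, authorship ....
After op 5 (move_right): buffer="zefs" (len 4), cursors c3@3 c1@4 c2@4 c4@4, authorship ....
After op 6 (delete): buffer="" (len 0), cursors c1@0 c2@0 c3@0 c4@0, authorship 
After op 7 (insert('i')): buffer="iiii" (len 4), cursors c1@4 c2@4 c3@4 c4@4, authorship 1234
After op 8 (insert('b')): buffer="iiiibbbb" (len 8), cursors c1@8 c2@8 c3@8 c4@8, authorship 12341234
Authorship (.=original, N=cursor N): 1 2 3 4 1 2 3 4
Index 6: author = 3

Answer: cursor 3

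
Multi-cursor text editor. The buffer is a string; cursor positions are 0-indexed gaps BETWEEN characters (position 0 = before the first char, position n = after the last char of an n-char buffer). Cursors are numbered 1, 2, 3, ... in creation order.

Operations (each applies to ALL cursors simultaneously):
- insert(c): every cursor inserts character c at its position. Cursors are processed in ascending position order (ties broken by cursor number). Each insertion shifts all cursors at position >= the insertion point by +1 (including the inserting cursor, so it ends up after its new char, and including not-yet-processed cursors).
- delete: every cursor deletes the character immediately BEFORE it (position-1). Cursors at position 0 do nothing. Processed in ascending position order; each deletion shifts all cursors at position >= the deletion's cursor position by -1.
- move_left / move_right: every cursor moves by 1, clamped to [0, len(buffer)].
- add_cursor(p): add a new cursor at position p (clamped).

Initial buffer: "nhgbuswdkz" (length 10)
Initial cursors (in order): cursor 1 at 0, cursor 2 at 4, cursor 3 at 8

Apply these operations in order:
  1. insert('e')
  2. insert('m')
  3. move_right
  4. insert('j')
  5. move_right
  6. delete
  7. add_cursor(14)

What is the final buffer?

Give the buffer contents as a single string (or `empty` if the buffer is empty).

After op 1 (insert('e')): buffer="enhgbeuswdekz" (len 13), cursors c1@1 c2@6 c3@11, authorship 1....2....3..
After op 2 (insert('m')): buffer="emnhgbemuswdemkz" (len 16), cursors c1@2 c2@8 c3@14, authorship 11....22....33..
After op 3 (move_right): buffer="emnhgbemuswdemkz" (len 16), cursors c1@3 c2@9 c3@15, authorship 11....22....33..
After op 4 (insert('j')): buffer="emnjhgbemujswdemkjz" (len 19), cursors c1@4 c2@11 c3@18, authorship 11.1...22.2...33.3.
After op 5 (move_right): buffer="emnjhgbemujswdemkjz" (len 19), cursors c1@5 c2@12 c3@19, authorship 11.1...22.2...33.3.
After op 6 (delete): buffer="emnjgbemujwdemkj" (len 16), cursors c1@4 c2@10 c3@16, authorship 11.1..22.2..33.3
After op 7 (add_cursor(14)): buffer="emnjgbemujwdemkj" (len 16), cursors c1@4 c2@10 c4@14 c3@16, authorship 11.1..22.2..33.3

Answer: emnjgbemujwdemkj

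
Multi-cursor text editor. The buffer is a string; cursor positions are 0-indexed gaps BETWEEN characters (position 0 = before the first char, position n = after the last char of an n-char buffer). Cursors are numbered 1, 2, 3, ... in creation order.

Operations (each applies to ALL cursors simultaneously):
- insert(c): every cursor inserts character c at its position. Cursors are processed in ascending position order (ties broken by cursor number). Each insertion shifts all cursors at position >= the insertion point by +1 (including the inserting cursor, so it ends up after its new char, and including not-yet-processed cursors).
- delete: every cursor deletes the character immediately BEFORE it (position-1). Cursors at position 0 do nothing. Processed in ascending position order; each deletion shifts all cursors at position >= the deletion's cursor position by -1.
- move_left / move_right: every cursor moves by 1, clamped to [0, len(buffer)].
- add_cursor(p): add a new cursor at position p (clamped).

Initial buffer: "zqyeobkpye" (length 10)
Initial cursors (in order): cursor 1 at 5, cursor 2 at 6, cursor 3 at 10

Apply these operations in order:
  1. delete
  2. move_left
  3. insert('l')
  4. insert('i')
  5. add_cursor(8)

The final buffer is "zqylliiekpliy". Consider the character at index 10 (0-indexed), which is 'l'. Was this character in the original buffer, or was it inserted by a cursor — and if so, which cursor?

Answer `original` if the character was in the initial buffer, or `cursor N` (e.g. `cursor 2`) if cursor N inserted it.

After op 1 (delete): buffer="zqyekpy" (len 7), cursors c1@4 c2@4 c3@7, authorship .......
After op 2 (move_left): buffer="zqyekpy" (len 7), cursors c1@3 c2@3 c3@6, authorship .......
After op 3 (insert('l')): buffer="zqyllekply" (len 10), cursors c1@5 c2@5 c3@9, authorship ...12...3.
After op 4 (insert('i')): buffer="zqylliiekpliy" (len 13), cursors c1@7 c2@7 c3@12, authorship ...1212...33.
After op 5 (add_cursor(8)): buffer="zqylliiekpliy" (len 13), cursors c1@7 c2@7 c4@8 c3@12, authorship ...1212...33.
Authorship (.=original, N=cursor N): . . . 1 2 1 2 . . . 3 3 .
Index 10: author = 3

Answer: cursor 3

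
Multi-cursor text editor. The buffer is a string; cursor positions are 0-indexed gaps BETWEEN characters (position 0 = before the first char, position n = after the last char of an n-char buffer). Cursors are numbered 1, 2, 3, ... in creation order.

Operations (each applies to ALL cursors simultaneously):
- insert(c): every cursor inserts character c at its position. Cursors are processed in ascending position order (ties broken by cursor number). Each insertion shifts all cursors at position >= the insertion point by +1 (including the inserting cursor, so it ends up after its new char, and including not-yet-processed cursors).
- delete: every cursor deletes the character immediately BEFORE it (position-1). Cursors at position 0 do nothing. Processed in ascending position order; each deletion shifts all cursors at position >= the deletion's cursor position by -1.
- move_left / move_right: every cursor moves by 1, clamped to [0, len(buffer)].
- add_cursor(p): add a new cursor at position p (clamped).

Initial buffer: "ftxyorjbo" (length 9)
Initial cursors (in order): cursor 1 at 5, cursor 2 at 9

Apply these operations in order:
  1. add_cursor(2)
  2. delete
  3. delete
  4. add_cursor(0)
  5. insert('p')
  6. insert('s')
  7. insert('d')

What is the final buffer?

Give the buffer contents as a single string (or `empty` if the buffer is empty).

After op 1 (add_cursor(2)): buffer="ftxyorjbo" (len 9), cursors c3@2 c1@5 c2@9, authorship .........
After op 2 (delete): buffer="fxyrjb" (len 6), cursors c3@1 c1@3 c2@6, authorship ......
After op 3 (delete): buffer="xrj" (len 3), cursors c3@0 c1@1 c2@3, authorship ...
After op 4 (add_cursor(0)): buffer="xrj" (len 3), cursors c3@0 c4@0 c1@1 c2@3, authorship ...
After op 5 (insert('p')): buffer="ppxprjp" (len 7), cursors c3@2 c4@2 c1@4 c2@7, authorship 34.1..2
After op 6 (insert('s')): buffer="ppssxpsrjps" (len 11), cursors c3@4 c4@4 c1@7 c2@11, authorship 3434.11..22
After op 7 (insert('d')): buffer="ppssddxpsdrjpsd" (len 15), cursors c3@6 c4@6 c1@10 c2@15, authorship 343434.111..222

Answer: ppssddxpsdrjpsd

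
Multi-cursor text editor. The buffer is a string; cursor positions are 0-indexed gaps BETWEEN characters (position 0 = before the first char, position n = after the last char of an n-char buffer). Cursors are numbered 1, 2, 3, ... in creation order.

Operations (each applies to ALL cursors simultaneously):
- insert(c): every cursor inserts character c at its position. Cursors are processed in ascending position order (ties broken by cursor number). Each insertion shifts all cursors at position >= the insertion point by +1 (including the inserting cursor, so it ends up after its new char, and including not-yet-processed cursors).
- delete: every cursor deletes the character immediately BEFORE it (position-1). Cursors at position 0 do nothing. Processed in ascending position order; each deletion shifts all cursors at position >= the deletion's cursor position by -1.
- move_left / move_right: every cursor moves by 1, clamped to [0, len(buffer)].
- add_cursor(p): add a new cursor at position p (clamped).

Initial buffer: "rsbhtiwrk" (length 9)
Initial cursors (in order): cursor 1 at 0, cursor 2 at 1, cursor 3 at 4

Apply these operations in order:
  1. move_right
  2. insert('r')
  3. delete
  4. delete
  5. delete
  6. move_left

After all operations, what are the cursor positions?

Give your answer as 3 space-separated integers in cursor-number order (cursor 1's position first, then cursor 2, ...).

Answer: 0 0 0

Derivation:
After op 1 (move_right): buffer="rsbhtiwrk" (len 9), cursors c1@1 c2@2 c3@5, authorship .........
After op 2 (insert('r')): buffer="rrsrbhtriwrk" (len 12), cursors c1@2 c2@4 c3@8, authorship .1.2...3....
After op 3 (delete): buffer="rsbhtiwrk" (len 9), cursors c1@1 c2@2 c3@5, authorship .........
After op 4 (delete): buffer="bhiwrk" (len 6), cursors c1@0 c2@0 c3@2, authorship ......
After op 5 (delete): buffer="biwrk" (len 5), cursors c1@0 c2@0 c3@1, authorship .....
After op 6 (move_left): buffer="biwrk" (len 5), cursors c1@0 c2@0 c3@0, authorship .....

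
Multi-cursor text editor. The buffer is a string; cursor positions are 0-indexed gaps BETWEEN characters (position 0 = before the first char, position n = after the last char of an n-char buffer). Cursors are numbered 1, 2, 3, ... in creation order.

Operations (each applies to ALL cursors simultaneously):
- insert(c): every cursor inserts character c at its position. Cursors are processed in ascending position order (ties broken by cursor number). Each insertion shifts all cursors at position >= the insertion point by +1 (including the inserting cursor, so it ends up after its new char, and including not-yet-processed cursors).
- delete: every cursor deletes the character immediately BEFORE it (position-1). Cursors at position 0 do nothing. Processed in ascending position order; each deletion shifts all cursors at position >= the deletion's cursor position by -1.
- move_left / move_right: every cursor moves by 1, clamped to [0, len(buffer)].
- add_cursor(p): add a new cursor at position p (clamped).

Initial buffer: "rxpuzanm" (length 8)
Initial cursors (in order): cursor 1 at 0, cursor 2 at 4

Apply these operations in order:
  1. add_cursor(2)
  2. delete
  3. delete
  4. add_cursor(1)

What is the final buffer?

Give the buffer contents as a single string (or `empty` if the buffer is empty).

Answer: zanm

Derivation:
After op 1 (add_cursor(2)): buffer="rxpuzanm" (len 8), cursors c1@0 c3@2 c2@4, authorship ........
After op 2 (delete): buffer="rpzanm" (len 6), cursors c1@0 c3@1 c2@2, authorship ......
After op 3 (delete): buffer="zanm" (len 4), cursors c1@0 c2@0 c3@0, authorship ....
After op 4 (add_cursor(1)): buffer="zanm" (len 4), cursors c1@0 c2@0 c3@0 c4@1, authorship ....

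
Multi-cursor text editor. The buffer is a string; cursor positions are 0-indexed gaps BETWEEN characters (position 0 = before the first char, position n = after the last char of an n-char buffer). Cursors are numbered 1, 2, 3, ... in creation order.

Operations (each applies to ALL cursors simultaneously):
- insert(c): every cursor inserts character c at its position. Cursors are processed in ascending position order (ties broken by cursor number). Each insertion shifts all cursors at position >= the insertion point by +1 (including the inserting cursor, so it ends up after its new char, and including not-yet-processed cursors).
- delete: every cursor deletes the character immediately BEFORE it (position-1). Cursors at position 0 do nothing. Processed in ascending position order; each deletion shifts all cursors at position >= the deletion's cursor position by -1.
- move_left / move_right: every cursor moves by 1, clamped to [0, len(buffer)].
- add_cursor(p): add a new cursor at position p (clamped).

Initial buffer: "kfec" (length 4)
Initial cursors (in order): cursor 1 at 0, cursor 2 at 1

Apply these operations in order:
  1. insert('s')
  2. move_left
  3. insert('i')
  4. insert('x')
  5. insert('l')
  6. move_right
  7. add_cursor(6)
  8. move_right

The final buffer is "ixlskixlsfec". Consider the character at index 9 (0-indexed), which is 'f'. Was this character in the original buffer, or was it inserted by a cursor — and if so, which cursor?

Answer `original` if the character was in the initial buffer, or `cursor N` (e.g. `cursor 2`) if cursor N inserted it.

Answer: original

Derivation:
After op 1 (insert('s')): buffer="sksfec" (len 6), cursors c1@1 c2@3, authorship 1.2...
After op 2 (move_left): buffer="sksfec" (len 6), cursors c1@0 c2@2, authorship 1.2...
After op 3 (insert('i')): buffer="iskisfec" (len 8), cursors c1@1 c2@4, authorship 11.22...
After op 4 (insert('x')): buffer="ixskixsfec" (len 10), cursors c1@2 c2@6, authorship 111.222...
After op 5 (insert('l')): buffer="ixlskixlsfec" (len 12), cursors c1@3 c2@8, authorship 1111.2222...
After op 6 (move_right): buffer="ixlskixlsfec" (len 12), cursors c1@4 c2@9, authorship 1111.2222...
After op 7 (add_cursor(6)): buffer="ixlskixlsfec" (len 12), cursors c1@4 c3@6 c2@9, authorship 1111.2222...
After op 8 (move_right): buffer="ixlskixlsfec" (len 12), cursors c1@5 c3@7 c2@10, authorship 1111.2222...
Authorship (.=original, N=cursor N): 1 1 1 1 . 2 2 2 2 . . .
Index 9: author = original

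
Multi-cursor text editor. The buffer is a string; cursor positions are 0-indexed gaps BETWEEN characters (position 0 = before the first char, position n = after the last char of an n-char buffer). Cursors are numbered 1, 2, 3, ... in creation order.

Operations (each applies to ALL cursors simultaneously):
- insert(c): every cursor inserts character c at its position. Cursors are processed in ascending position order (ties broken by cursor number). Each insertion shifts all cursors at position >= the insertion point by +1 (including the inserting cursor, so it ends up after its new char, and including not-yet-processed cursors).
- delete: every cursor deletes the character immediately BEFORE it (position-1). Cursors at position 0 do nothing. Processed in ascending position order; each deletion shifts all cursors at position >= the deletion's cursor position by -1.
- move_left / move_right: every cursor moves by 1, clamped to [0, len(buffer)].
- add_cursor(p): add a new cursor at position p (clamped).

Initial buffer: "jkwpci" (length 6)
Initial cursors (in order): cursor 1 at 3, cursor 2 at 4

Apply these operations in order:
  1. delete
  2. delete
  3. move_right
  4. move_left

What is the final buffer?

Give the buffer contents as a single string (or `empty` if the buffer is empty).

After op 1 (delete): buffer="jkci" (len 4), cursors c1@2 c2@2, authorship ....
After op 2 (delete): buffer="ci" (len 2), cursors c1@0 c2@0, authorship ..
After op 3 (move_right): buffer="ci" (len 2), cursors c1@1 c2@1, authorship ..
After op 4 (move_left): buffer="ci" (len 2), cursors c1@0 c2@0, authorship ..

Answer: ci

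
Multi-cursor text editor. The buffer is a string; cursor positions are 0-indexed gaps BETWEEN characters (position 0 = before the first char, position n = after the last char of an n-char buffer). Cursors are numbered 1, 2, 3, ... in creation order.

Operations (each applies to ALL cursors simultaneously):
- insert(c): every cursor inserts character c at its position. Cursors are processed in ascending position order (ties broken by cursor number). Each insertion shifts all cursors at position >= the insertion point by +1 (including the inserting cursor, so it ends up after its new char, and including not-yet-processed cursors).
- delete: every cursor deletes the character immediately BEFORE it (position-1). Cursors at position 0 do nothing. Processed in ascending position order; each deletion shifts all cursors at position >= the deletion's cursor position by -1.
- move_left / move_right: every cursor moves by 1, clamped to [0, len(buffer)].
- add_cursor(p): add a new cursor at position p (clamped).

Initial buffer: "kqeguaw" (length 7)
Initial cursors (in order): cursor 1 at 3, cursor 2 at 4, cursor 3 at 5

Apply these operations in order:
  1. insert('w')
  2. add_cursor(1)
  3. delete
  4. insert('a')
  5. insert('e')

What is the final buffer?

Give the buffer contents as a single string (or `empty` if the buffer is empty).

Answer: aeqeaegaeuaeaw

Derivation:
After op 1 (insert('w')): buffer="kqewgwuwaw" (len 10), cursors c1@4 c2@6 c3@8, authorship ...1.2.3..
After op 2 (add_cursor(1)): buffer="kqewgwuwaw" (len 10), cursors c4@1 c1@4 c2@6 c3@8, authorship ...1.2.3..
After op 3 (delete): buffer="qeguaw" (len 6), cursors c4@0 c1@2 c2@3 c3@4, authorship ......
After op 4 (insert('a')): buffer="aqeagauaaw" (len 10), cursors c4@1 c1@4 c2@6 c3@8, authorship 4..1.2.3..
After op 5 (insert('e')): buffer="aeqeaegaeuaeaw" (len 14), cursors c4@2 c1@6 c2@9 c3@12, authorship 44..11.22.33..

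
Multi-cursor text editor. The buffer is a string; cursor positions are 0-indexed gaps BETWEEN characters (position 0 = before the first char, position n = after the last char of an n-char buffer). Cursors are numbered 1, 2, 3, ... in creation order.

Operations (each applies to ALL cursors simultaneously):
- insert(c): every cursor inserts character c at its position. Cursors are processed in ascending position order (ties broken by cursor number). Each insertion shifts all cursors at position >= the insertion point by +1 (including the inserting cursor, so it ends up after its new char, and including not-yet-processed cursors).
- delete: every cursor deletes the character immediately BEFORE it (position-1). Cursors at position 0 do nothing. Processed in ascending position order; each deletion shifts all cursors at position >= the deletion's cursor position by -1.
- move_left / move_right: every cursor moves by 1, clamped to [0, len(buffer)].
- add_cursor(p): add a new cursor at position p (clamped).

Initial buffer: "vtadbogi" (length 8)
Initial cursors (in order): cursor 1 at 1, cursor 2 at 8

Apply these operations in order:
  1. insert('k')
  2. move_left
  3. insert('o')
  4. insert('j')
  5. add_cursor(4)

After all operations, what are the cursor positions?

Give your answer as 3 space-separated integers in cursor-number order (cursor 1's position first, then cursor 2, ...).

Answer: 3 13 4

Derivation:
After op 1 (insert('k')): buffer="vktadbogik" (len 10), cursors c1@2 c2@10, authorship .1.......2
After op 2 (move_left): buffer="vktadbogik" (len 10), cursors c1@1 c2@9, authorship .1.......2
After op 3 (insert('o')): buffer="voktadbogiok" (len 12), cursors c1@2 c2@11, authorship .11.......22
After op 4 (insert('j')): buffer="vojktadbogiojk" (len 14), cursors c1@3 c2@13, authorship .111.......222
After op 5 (add_cursor(4)): buffer="vojktadbogiojk" (len 14), cursors c1@3 c3@4 c2@13, authorship .111.......222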